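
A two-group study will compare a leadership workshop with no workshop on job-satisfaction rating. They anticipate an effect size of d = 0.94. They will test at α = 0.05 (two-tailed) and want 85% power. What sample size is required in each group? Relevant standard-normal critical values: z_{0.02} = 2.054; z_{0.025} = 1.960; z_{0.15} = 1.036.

For two independent groups with equal n: n = 2·((z_{α/2} + z_β) / d)².
z_{α/2} + z_β = 1.960 + 1.036 = 2.996.
n = 2 × (2.996 / 0.94)² = 2 × 3.187² = 2 × 10.16 = 20.3.
Round up to the next whole participant.

n = 21 per group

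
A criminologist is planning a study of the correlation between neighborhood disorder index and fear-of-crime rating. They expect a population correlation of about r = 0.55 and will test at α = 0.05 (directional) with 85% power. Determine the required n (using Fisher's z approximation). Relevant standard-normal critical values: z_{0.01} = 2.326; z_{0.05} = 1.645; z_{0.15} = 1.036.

Fisher's z: C = ½·ln((1+r)/(1−r)) = ½·ln(3.4444) = 0.6184.
n = ((z_{α} + z_β)/C)² + 3.
(1.645 + 1.036) / 0.6184 = 2.681 / 0.6184 = 4.335.
n = 4.335² + 3 = 18.80 + 3 = 21.8.
Round up.

n = 22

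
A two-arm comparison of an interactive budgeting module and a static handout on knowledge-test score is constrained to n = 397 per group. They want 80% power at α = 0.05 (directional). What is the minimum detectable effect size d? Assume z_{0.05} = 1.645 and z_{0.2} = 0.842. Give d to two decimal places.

d_min ≈ 0.18

For two independent groups of n = 397 each: d_min = (z_{α} + z_β)·√(2/n).
z-sum = 1.645 + 0.842 = 2.487.
d_min = 2.487 × √(2/397) = 2.487 × 0.0710 = 0.177.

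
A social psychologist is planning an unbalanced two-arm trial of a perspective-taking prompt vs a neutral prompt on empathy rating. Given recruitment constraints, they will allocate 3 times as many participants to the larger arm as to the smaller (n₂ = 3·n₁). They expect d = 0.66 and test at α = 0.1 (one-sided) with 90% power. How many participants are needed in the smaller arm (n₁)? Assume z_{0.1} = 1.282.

n₁ = 21

With allocation ratio k = n₂/n₁ = 3, Var(x̄₁−x̄₂) = σ²(1/n₁ + 1/(k·n₁)) = σ²·(k+1)/(k·n₁).
So n₁ = (1 + 1/k)·((z_{α} + z_β)/d)² = 1.333 × (2.564/0.66)².
n₁ = 1.333 × 15.09 = 20.1.
Round up: n₁ = 21, giving n₂ = 3 × 21 = 63.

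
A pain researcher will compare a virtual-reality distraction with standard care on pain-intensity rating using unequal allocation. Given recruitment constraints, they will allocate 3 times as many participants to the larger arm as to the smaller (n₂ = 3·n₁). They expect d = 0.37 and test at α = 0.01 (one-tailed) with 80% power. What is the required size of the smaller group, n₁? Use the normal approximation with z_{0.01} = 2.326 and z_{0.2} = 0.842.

n₁ = 98

With allocation ratio k = n₂/n₁ = 3, Var(x̄₁−x̄₂) = σ²(1/n₁ + 1/(k·n₁)) = σ²·(k+1)/(k·n₁).
So n₁ = (1 + 1/k)·((z_{α} + z_β)/d)² = 1.333 × (3.168/0.37)².
n₁ = 1.333 × 73.31 = 97.7.
Round up: n₁ = 98, giving n₂ = 3 × 98 = 294.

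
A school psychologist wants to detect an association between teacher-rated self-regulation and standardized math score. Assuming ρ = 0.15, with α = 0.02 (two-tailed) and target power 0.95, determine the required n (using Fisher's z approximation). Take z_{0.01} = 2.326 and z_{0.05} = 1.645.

n = 694

Fisher's z: C = ½·ln((1+r)/(1−r)) = ½·ln(1.3529) = 0.1511.
n = ((z_{α/2} + z_β)/C)² + 3.
(2.326 + 1.645) / 0.1511 = 3.971 / 0.1511 = 26.281.
n = 26.281² + 3 = 690.67 + 3 = 693.7.
Round up.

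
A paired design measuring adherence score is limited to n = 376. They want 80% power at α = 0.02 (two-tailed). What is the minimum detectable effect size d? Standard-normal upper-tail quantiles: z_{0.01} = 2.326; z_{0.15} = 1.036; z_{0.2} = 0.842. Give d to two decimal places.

For a single sample (or paired design) of n = 376: d_min = (z_{α/2} + z_β)/√n.
z-sum = 2.326 + 0.842 = 3.168.
d_min = 3.168 / √376 = 3.168 / 19.391 = 0.163.

d_min ≈ 0.16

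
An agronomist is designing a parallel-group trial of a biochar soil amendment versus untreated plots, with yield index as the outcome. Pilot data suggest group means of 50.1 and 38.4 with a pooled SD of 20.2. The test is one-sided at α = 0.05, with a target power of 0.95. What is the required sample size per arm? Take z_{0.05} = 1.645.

n = 65 per group

Cohen's d = |M₁ − M₂| / SD_pooled = |50.1 − 38.4| / 20.2 = 11.7 / 20.2 = 0.579.
For two independent groups with equal n: n = 2·((z_{α} + z_β) / d)².
z_{α} + z_β = 1.645 + 1.645 = 3.290.
n = 2 × (3.290 / 0.579)² = 2 × 5.682² = 2 × 32.29 = 64.6.
Round up to the next whole participant.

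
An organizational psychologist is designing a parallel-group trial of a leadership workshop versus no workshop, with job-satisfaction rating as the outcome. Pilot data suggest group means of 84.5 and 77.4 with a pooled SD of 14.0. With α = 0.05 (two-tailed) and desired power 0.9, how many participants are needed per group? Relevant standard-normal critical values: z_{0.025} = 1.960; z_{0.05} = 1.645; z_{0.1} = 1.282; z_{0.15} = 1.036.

n = 82 per group

Cohen's d = |M₁ − M₂| / SD_pooled = |84.5 − 77.4| / 14.0 = 7.1 / 14.0 = 0.507.
For two independent groups with equal n: n = 2·((z_{α/2} + z_β) / d)².
z_{α/2} + z_β = 1.960 + 1.282 = 3.242.
n = 2 × (3.242 / 0.507)² = 2 × 6.394² = 2 × 40.89 = 81.8.
Round up to the next whole participant.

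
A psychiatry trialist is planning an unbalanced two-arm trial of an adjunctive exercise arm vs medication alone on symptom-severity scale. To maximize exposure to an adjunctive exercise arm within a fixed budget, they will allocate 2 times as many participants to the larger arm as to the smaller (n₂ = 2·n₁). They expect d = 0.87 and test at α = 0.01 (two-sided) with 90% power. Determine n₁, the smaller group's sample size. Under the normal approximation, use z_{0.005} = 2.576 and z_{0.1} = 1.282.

With allocation ratio k = n₂/n₁ = 2, Var(x̄₁−x̄₂) = σ²(1/n₁ + 1/(k·n₁)) = σ²·(k+1)/(k·n₁).
So n₁ = (1 + 1/k)·((z_{α/2} + z_β)/d)² = 1.500 × (3.858/0.87)².
n₁ = 1.500 × 19.66 = 29.5.
Round up: n₁ = 30, giving n₂ = 2 × 30 = 60.

n₁ = 30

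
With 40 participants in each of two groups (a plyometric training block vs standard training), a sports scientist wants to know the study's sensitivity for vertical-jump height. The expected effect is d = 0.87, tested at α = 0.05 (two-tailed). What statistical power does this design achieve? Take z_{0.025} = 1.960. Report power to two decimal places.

For two equal groups, power = Φ(d·√(n/2) − z_{α/2}).
d·√(n/2) = 0.87 × √(40/2) = 0.87 × 4.472 = 3.891.
z_β = 3.891 − 1.960 = 1.931.
Power = Φ(1.931) = 0.973.

power ≈ 0.97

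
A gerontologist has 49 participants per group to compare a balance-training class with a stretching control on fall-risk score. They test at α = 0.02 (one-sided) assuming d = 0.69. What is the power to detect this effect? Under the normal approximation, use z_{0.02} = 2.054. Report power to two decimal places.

For two equal groups, power = Φ(d·√(n/2) − z_{α}).
d·√(n/2) = 0.69 × √(49/2) = 0.69 × 4.950 = 3.415.
z_β = 3.415 − 2.054 = 1.361.
Power = Φ(1.361) = 0.913.

power ≈ 0.91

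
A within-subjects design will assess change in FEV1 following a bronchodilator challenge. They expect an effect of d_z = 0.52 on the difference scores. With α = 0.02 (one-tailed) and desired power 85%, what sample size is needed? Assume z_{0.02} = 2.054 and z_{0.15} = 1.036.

For a paired (one-sample on differences) test: n = ((z_{α} + z_β) / d)².
z_{α} + z_β = 2.054 + 1.036 = 3.090.
n = (3.090 / 0.52)² = 5.942² = 35.31.
Round up.

n = 36 pairs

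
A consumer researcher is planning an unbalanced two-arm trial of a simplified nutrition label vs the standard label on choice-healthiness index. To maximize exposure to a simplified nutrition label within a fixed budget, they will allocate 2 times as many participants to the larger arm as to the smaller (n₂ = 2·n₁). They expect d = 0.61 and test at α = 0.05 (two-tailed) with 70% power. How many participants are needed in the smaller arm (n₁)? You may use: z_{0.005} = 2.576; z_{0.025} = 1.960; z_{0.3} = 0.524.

n₁ = 25

With allocation ratio k = n₂/n₁ = 2, Var(x̄₁−x̄₂) = σ²(1/n₁ + 1/(k·n₁)) = σ²·(k+1)/(k·n₁).
So n₁ = (1 + 1/k)·((z_{α/2} + z_β)/d)² = 1.500 × (2.484/0.61)².
n₁ = 1.500 × 16.58 = 24.9.
Round up: n₁ = 25, giving n₂ = 2 × 25 = 50.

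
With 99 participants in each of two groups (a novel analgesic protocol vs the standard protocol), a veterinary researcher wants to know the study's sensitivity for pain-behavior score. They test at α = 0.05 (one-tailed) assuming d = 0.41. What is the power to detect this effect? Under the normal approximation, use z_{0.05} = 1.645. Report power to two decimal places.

power ≈ 0.89

For two equal groups, power = Φ(d·√(n/2) − z_{α}).
d·√(n/2) = 0.41 × √(99/2) = 0.41 × 7.036 = 2.885.
z_β = 2.885 − 1.645 = 1.240.
Power = Φ(1.240) = 0.892.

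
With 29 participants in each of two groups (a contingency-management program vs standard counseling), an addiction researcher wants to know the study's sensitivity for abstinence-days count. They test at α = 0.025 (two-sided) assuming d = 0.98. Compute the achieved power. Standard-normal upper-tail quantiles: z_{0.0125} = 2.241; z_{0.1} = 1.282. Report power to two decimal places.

For two equal groups, power = Φ(d·√(n/2) − z_{α/2}).
d·√(n/2) = 0.98 × √(29/2) = 0.98 × 3.808 = 3.732.
z_β = 3.732 − 2.241 = 1.491.
Power = Φ(1.491) = 0.932.

power ≈ 0.93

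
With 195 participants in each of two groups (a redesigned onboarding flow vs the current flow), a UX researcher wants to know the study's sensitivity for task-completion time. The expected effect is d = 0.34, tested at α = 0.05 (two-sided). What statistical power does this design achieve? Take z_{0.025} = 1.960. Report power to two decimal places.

For two equal groups, power = Φ(d·√(n/2) − z_{α/2}).
d·√(n/2) = 0.34 × √(195/2) = 0.34 × 9.874 = 3.357.
z_β = 3.357 − 1.960 = 1.397.
Power = Φ(1.397) = 0.919.

power ≈ 0.92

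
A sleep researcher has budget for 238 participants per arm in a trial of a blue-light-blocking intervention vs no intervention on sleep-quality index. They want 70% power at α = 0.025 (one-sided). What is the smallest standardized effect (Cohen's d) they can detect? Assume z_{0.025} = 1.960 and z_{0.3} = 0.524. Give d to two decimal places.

d_min ≈ 0.23

For two independent groups of n = 238 each: d_min = (z_{α} + z_β)·√(2/n).
z-sum = 1.960 + 0.524 = 2.484.
d_min = 2.484 × √(2/238) = 2.484 × 0.0917 = 0.228.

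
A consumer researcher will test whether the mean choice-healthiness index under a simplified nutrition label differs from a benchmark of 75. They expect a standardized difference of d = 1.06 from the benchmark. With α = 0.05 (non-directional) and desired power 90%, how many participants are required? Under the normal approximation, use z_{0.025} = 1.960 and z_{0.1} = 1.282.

For a one-sample test: n = ((z_{α/2} + z_β) / d)².
z_{α/2} + z_β = 1.960 + 1.282 = 3.242.
n = (3.242 / 1.06)² = 3.058² = 9.35.
Round up.

n = 10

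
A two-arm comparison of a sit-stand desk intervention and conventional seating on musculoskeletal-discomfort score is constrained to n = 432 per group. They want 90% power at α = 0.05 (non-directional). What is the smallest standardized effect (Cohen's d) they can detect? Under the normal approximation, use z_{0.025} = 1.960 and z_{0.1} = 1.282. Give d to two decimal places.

For two independent groups of n = 432 each: d_min = (z_{α/2} + z_β)·√(2/n).
z-sum = 1.960 + 1.282 = 3.242.
d_min = 3.242 × √(2/432) = 3.242 × 0.0680 = 0.221.

d_min ≈ 0.22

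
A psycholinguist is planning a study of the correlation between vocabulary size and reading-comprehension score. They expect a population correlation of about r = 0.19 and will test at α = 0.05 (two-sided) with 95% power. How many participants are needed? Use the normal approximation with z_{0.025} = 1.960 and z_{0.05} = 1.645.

n = 355

Fisher's z: C = ½·ln((1+r)/(1−r)) = ½·ln(1.4691) = 0.1923.
n = ((z_{α/2} + z_β)/C)² + 3.
(1.960 + 1.645) / 0.1923 = 3.605 / 0.1923 = 18.747.
n = 18.747² + 3 = 351.44 + 3 = 354.4.
Round up.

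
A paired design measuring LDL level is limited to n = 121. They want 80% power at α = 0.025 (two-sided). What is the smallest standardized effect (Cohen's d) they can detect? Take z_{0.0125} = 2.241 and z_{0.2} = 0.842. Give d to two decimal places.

For a single sample (or paired design) of n = 121: d_min = (z_{α/2} + z_β)/√n.
z-sum = 2.241 + 0.842 = 3.083.
d_min = 3.083 / √121 = 3.083 / 11.000 = 0.280.

d_min ≈ 0.28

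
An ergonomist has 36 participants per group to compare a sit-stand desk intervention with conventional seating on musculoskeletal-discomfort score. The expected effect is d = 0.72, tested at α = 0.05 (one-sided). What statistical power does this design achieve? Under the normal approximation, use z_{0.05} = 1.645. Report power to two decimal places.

For two equal groups, power = Φ(d·√(n/2) − z_{α}).
d·√(n/2) = 0.72 × √(36/2) = 0.72 × 4.243 = 3.055.
z_β = 3.055 − 1.645 = 1.410.
Power = Φ(1.410) = 0.921.

power ≈ 0.92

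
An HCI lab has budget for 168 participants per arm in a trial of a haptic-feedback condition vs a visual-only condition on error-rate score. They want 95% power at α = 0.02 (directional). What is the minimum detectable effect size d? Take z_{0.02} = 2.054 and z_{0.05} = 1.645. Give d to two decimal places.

For two independent groups of n = 168 each: d_min = (z_{α} + z_β)·√(2/n).
z-sum = 2.054 + 1.645 = 3.699.
d_min = 3.699 × √(2/168) = 3.699 × 0.1091 = 0.404.

d_min ≈ 0.40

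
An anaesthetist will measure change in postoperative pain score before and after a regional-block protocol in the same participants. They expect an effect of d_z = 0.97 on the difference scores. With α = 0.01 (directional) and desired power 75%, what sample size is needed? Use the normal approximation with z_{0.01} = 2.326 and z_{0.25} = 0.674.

n = 10 pairs

For a paired (one-sample on differences) test: n = ((z_{α} + z_β) / d)².
z_{α} + z_β = 2.326 + 0.674 = 3.000.
n = (3.000 / 0.97)² = 3.093² = 9.57.
Round up.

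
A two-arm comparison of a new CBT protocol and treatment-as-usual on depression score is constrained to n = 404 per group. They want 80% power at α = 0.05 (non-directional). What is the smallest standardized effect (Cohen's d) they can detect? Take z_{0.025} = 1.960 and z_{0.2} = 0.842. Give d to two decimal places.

For two independent groups of n = 404 each: d_min = (z_{α/2} + z_β)·√(2/n).
z-sum = 1.960 + 0.842 = 2.802.
d_min = 2.802 × √(2/404) = 2.802 × 0.0704 = 0.197.

d_min ≈ 0.20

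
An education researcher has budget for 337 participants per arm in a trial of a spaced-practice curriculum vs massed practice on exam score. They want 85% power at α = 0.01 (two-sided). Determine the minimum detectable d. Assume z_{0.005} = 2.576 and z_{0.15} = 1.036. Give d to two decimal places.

d_min ≈ 0.28

For two independent groups of n = 337 each: d_min = (z_{α/2} + z_β)·√(2/n).
z-sum = 2.576 + 1.036 = 3.612.
d_min = 3.612 × √(2/337) = 3.612 × 0.0770 = 0.278.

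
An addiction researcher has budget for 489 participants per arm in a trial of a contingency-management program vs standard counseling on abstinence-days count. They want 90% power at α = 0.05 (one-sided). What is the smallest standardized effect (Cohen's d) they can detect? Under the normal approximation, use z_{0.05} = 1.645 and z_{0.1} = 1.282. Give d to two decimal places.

For two independent groups of n = 489 each: d_min = (z_{α} + z_β)·√(2/n).
z-sum = 1.645 + 1.282 = 2.927.
d_min = 2.927 × √(2/489) = 2.927 × 0.0640 = 0.187.

d_min ≈ 0.19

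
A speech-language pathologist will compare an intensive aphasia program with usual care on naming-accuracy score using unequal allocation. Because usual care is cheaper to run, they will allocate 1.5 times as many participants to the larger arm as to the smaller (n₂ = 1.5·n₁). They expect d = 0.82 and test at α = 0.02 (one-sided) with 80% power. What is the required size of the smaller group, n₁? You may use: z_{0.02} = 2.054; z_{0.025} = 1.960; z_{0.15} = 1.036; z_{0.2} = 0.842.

n₁ = 21

With allocation ratio k = n₂/n₁ = 1.5, Var(x̄₁−x̄₂) = σ²(1/n₁ + 1/(k·n₁)) = σ²·(k+1)/(k·n₁).
So n₁ = (1 + 1/k)·((z_{α} + z_β)/d)² = 1.667 × (2.896/0.82)².
n₁ = 1.667 × 12.47 = 20.8.
Round up: n₁ = 21, giving n₂ = ⌈1.5 × 21⌉ = ⌈31.5⌉ = 32.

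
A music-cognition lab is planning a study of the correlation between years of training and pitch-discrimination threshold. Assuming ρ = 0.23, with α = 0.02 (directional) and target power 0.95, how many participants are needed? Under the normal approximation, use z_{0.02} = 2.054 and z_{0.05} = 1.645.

Fisher's z: C = ½·ln((1+r)/(1−r)) = ½·ln(1.5974) = 0.2342.
n = ((z_{α} + z_β)/C)² + 3.
(2.054 + 1.645) / 0.2342 = 3.699 / 0.2342 = 15.794.
n = 15.794² + 3 = 249.46 + 3 = 252.5.
Round up.

n = 253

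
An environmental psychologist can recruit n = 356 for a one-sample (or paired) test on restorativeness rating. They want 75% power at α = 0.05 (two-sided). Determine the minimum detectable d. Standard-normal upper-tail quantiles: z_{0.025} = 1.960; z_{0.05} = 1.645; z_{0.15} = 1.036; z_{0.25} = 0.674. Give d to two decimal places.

d_min ≈ 0.14

For a single sample (or paired design) of n = 356: d_min = (z_{α/2} + z_β)/√n.
z-sum = 1.960 + 0.674 = 2.634.
d_min = 2.634 / √356 = 2.634 / 18.868 = 0.140.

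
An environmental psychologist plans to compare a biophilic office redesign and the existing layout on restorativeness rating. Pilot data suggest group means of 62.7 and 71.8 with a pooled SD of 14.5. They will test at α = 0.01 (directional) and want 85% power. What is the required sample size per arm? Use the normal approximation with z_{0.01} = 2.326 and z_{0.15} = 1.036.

n = 58 per group

Cohen's d = |M₁ − M₂| / SD_pooled = |62.7 − 71.8| / 14.5 = 9.1 / 14.5 = 0.628.
For two independent groups with equal n: n = 2·((z_{α} + z_β) / d)².
z_{α} + z_β = 2.326 + 1.036 = 3.362.
n = 2 × (3.362 / 0.628)² = 2 × 5.354² = 2 × 28.66 = 57.3.
Round up to the next whole participant.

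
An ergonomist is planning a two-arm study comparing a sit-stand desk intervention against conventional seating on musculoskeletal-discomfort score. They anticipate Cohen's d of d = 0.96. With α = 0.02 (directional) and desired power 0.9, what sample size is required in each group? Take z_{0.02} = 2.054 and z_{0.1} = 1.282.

For two independent groups with equal n: n = 2·((z_{α} + z_β) / d)².
z_{α} + z_β = 2.054 + 1.282 = 3.336.
n = 2 × (3.336 / 0.96)² = 2 × 3.475² = 2 × 12.08 = 24.2.
Round up to the next whole participant.

n = 25 per group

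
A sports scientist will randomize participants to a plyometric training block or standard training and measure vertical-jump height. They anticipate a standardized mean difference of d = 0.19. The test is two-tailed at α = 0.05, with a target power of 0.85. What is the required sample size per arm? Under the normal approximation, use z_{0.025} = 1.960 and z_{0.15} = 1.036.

For two independent groups with equal n: n = 2·((z_{α/2} + z_β) / d)².
z_{α/2} + z_β = 1.960 + 1.036 = 2.996.
n = 2 × (2.996 / 0.19)² = 2 × 15.768² = 2 × 248.64 = 497.3.
Round up to the next whole participant.

n = 498 per group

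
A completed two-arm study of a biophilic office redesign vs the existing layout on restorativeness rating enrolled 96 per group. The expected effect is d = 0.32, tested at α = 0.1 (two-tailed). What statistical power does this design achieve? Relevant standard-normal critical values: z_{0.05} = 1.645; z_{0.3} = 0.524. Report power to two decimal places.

power ≈ 0.72

For two equal groups, power = Φ(d·√(n/2) − z_{α/2}).
d·√(n/2) = 0.32 × √(96/2) = 0.32 × 6.928 = 2.217.
z_β = 2.217 − 1.645 = 0.572.
Power = Φ(0.572) = 0.716.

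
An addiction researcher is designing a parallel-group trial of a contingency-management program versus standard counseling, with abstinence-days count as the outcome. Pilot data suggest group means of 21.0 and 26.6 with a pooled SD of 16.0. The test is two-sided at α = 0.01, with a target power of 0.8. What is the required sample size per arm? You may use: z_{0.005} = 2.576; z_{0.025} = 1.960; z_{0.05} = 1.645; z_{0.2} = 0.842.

Cohen's d = |M₁ − M₂| / SD_pooled = |21.0 − 26.6| / 16.0 = 5.6 / 16.0 = 0.350.
For two independent groups with equal n: n = 2·((z_{α/2} + z_β) / d)².
z_{α/2} + z_β = 2.576 + 0.842 = 3.418.
n = 2 × (3.418 / 0.350)² = 2 × 9.766² = 2 × 95.37 = 190.7.
Round up to the next whole participant.

n = 191 per group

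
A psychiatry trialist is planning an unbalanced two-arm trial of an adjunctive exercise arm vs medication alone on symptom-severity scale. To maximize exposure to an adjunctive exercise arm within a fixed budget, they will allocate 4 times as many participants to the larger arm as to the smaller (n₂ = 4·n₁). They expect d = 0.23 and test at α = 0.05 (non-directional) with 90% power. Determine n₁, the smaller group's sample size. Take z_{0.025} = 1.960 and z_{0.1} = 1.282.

n₁ = 249

With allocation ratio k = n₂/n₁ = 4, Var(x̄₁−x̄₂) = σ²(1/n₁ + 1/(k·n₁)) = σ²·(k+1)/(k·n₁).
So n₁ = (1 + 1/k)·((z_{α/2} + z_β)/d)² = 1.250 × (3.242/0.23)².
n₁ = 1.250 × 198.69 = 248.4.
Round up: n₁ = 249, giving n₂ = 4 × 249 = 996.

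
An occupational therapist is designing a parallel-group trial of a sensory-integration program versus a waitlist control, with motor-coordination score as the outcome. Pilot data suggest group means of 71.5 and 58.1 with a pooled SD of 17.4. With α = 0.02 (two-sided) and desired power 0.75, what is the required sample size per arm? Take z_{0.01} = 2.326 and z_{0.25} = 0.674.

n = 31 per group

Cohen's d = |M₁ − M₂| / SD_pooled = |71.5 − 58.1| / 17.4 = 13.4 / 17.4 = 0.770.
For two independent groups with equal n: n = 2·((z_{α/2} + z_β) / d)².
z_{α/2} + z_β = 2.326 + 0.674 = 3.000.
n = 2 × (3.000 / 0.770)² = 2 × 3.896² = 2 × 15.18 = 30.4.
Round up to the next whole participant.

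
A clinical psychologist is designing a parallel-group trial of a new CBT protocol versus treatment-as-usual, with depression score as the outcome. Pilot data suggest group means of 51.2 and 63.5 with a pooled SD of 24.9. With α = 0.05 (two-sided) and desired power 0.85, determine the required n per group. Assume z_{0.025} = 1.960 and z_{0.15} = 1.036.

n = 74 per group

Cohen's d = |M₁ − M₂| / SD_pooled = |51.2 − 63.5| / 24.9 = 12.3 / 24.9 = 0.494.
For two independent groups with equal n: n = 2·((z_{α/2} + z_β) / d)².
z_{α/2} + z_β = 1.960 + 1.036 = 2.996.
n = 2 × (2.996 / 0.494)² = 2 × 6.065² = 2 × 36.78 = 73.6.
Round up to the next whole participant.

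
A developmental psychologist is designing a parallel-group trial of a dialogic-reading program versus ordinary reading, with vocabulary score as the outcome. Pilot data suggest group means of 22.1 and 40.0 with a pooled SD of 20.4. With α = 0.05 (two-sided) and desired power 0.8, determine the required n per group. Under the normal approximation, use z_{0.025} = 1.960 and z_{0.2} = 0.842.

Cohen's d = |M₁ − M₂| / SD_pooled = |22.1 − 40.0| / 20.4 = 17.9 / 20.4 = 0.877.
For two independent groups with equal n: n = 2·((z_{α/2} + z_β) / d)².
z_{α/2} + z_β = 1.960 + 0.842 = 2.802.
n = 2 × (2.802 / 0.877)² = 2 × 3.195² = 2 × 10.21 = 20.4.
Round up to the next whole participant.

n = 21 per group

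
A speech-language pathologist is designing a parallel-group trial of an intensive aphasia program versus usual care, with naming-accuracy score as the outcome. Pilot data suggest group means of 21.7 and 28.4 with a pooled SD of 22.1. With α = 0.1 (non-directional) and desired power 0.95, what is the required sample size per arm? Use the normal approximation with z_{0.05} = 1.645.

n = 236 per group

Cohen's d = |M₁ − M₂| / SD_pooled = |21.7 − 28.4| / 22.1 = 6.7 / 22.1 = 0.303.
For two independent groups with equal n: n = 2·((z_{α/2} + z_β) / d)².
z_{α/2} + z_β = 1.645 + 1.645 = 3.290.
n = 2 × (3.290 / 0.303)² = 2 × 10.858² = 2 × 117.90 = 235.8.
Round up to the next whole participant.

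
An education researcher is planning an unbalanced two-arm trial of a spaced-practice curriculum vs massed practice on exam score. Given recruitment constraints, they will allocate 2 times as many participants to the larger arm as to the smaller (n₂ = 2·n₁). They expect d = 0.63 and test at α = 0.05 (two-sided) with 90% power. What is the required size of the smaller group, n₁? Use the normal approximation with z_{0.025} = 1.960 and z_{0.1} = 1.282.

With allocation ratio k = n₂/n₁ = 2, Var(x̄₁−x̄₂) = σ²(1/n₁ + 1/(k·n₁)) = σ²·(k+1)/(k·n₁).
So n₁ = (1 + 1/k)·((z_{α/2} + z_β)/d)² = 1.500 × (3.242/0.63)².
n₁ = 1.500 × 26.48 = 39.7.
Round up: n₁ = 40, giving n₂ = 2 × 40 = 80.

n₁ = 40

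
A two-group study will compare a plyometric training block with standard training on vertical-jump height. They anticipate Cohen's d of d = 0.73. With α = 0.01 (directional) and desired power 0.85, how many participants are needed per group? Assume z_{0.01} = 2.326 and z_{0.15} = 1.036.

For two independent groups with equal n: n = 2·((z_{α} + z_β) / d)².
z_{α} + z_β = 2.326 + 1.036 = 3.362.
n = 2 × (3.362 / 0.73)² = 2 × 4.605² = 2 × 21.21 = 42.4.
Round up to the next whole participant.

n = 43 per group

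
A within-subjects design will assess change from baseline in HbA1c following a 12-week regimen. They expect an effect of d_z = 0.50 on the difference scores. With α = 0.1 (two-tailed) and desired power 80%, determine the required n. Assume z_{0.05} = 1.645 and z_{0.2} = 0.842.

For a paired (one-sample on differences) test: n = ((z_{α/2} + z_β) / d)².
z_{α/2} + z_β = 1.645 + 0.842 = 2.487.
n = (2.487 / 0.50)² = 4.974² = 24.74.
Round up.

n = 25 pairs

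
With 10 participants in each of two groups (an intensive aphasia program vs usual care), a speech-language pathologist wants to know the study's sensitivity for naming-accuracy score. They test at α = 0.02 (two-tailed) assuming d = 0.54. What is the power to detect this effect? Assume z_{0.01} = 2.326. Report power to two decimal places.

For two equal groups, power = Φ(d·√(n/2) − z_{α/2}).
d·√(n/2) = 0.54 × √(10/2) = 0.54 × 2.236 = 1.207.
z_β = 1.207 − 2.326 = -1.119.
Power = Φ(-1.119) = 0.132.

power ≈ 0.13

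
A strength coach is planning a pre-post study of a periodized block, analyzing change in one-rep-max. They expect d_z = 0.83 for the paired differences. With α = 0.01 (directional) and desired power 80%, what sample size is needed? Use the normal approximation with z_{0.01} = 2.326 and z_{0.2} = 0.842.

n = 15 pairs

For a paired (one-sample on differences) test: n = ((z_{α} + z_β) / d)².
z_{α} + z_β = 2.326 + 0.842 = 3.168.
n = (3.168 / 0.83)² = 3.817² = 14.57.
Round up.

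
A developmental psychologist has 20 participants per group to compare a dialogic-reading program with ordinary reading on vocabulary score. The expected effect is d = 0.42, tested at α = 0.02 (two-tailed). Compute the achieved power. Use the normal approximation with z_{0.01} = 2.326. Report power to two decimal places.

For two equal groups, power = Φ(d·√(n/2) − z_{α/2}).
d·√(n/2) = 0.42 × √(20/2) = 0.42 × 3.162 = 1.328.
z_β = 1.328 − 2.326 = -0.998.
Power = Φ(-0.998) = 0.159.

power ≈ 0.16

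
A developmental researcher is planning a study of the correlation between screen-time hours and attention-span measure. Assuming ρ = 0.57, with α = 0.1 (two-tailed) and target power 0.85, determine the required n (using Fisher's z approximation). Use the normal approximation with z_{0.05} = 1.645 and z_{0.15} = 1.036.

Fisher's z: C = ½·ln((1+r)/(1−r)) = ½·ln(3.6512) = 0.6475.
n = ((z_{α/2} + z_β)/C)² + 3.
(1.645 + 1.036) / 0.6475 = 2.681 / 0.6475 = 4.141.
n = 4.141² + 3 = 17.14 + 3 = 20.1.
Round up.

n = 21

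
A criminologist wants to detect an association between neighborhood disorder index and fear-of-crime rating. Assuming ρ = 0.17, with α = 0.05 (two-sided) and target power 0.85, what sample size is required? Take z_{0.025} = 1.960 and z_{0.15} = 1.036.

n = 308

Fisher's z: C = ½·ln((1+r)/(1−r)) = ½·ln(1.4096) = 0.1717.
n = ((z_{α/2} + z_β)/C)² + 3.
(1.960 + 1.036) / 0.1717 = 2.996 / 0.1717 = 17.449.
n = 17.449² + 3 = 304.47 + 3 = 307.5.
Round up.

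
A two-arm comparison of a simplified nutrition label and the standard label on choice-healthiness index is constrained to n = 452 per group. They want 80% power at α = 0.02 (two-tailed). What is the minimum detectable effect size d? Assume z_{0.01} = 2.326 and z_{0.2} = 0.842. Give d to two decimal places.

d_min ≈ 0.21

For two independent groups of n = 452 each: d_min = (z_{α/2} + z_β)·√(2/n).
z-sum = 2.326 + 0.842 = 3.168.
d_min = 3.168 × √(2/452) = 3.168 × 0.0665 = 0.211.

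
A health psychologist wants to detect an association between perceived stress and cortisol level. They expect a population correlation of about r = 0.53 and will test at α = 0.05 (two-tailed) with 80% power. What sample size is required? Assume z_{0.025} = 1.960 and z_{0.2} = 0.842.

Fisher's z: C = ½·ln((1+r)/(1−r)) = ½·ln(3.2553) = 0.5901.
n = ((z_{α/2} + z_β)/C)² + 3.
(1.960 + 0.842) / 0.5901 = 2.802 / 0.5901 = 4.748.
n = 4.748² + 3 = 22.55 + 3 = 25.5.
Round up.

n = 26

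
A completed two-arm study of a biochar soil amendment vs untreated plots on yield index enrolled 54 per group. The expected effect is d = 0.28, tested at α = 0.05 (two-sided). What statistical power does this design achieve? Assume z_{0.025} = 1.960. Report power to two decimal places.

power ≈ 0.31

For two equal groups, power = Φ(d·√(n/2) − z_{α/2}).
d·√(n/2) = 0.28 × √(54/2) = 0.28 × 5.196 = 1.455.
z_β = 1.455 − 1.960 = -0.505.
Power = Φ(-0.505) = 0.307.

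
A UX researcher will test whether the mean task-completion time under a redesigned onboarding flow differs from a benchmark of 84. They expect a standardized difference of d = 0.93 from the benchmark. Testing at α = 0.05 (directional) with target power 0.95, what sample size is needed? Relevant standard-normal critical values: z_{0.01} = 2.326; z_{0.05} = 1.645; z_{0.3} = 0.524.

n = 13

For a one-sample test: n = ((z_{α} + z_β) / d)².
z_{α} + z_β = 1.645 + 1.645 = 3.290.
n = (3.290 / 0.93)² = 3.538² = 12.51.
Round up.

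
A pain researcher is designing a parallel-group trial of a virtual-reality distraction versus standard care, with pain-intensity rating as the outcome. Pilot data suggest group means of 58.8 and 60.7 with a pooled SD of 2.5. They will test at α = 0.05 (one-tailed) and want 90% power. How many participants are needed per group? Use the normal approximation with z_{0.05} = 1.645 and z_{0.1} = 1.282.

n = 30 per group

Cohen's d = |M₁ − M₂| / SD_pooled = |58.8 − 60.7| / 2.5 = 1.9 / 2.5 = 0.760.
For two independent groups with equal n: n = 2·((z_{α} + z_β) / d)².
z_{α} + z_β = 1.645 + 1.282 = 2.927.
n = 2 × (2.927 / 0.760)² = 2 × 3.851² = 2 × 14.83 = 29.7.
Round up to the next whole participant.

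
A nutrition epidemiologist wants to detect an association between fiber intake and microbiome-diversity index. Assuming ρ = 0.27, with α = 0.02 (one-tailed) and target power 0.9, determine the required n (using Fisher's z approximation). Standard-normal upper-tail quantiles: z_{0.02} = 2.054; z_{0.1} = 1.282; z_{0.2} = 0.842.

n = 149

Fisher's z: C = ½·ln((1+r)/(1−r)) = ½·ln(1.7397) = 0.2769.
n = ((z_{α} + z_β)/C)² + 3.
(2.054 + 1.282) / 0.2769 = 3.336 / 0.2769 = 12.048.
n = 12.048² + 3 = 145.15 + 3 = 148.1.
Round up.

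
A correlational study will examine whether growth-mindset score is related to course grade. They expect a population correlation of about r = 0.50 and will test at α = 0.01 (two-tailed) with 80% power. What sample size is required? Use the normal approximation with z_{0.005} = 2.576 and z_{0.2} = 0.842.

n = 42

Fisher's z: C = ½·ln((1+r)/(1−r)) = ½·ln(3.0000) = 0.5493.
n = ((z_{α/2} + z_β)/C)² + 3.
(2.576 + 0.842) / 0.5493 = 3.418 / 0.5493 = 6.222.
n = 6.222² + 3 = 38.72 + 3 = 41.7.
Round up.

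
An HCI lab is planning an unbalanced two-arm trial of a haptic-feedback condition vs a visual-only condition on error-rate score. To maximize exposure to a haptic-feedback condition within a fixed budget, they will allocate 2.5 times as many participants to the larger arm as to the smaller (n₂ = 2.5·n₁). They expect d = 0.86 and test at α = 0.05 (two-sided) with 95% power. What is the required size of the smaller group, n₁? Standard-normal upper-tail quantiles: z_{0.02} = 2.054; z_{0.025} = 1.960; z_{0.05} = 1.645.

n₁ = 25

With allocation ratio k = n₂/n₁ = 2.5, Var(x̄₁−x̄₂) = σ²(1/n₁ + 1/(k·n₁)) = σ²·(k+1)/(k·n₁).
So n₁ = (1 + 1/k)·((z_{α/2} + z_β)/d)² = 1.400 × (3.605/0.86)².
n₁ = 1.400 × 17.57 = 24.6.
Round up: n₁ = 25, giving n₂ = ⌈2.5 × 25⌉ = ⌈62.5⌉ = 63.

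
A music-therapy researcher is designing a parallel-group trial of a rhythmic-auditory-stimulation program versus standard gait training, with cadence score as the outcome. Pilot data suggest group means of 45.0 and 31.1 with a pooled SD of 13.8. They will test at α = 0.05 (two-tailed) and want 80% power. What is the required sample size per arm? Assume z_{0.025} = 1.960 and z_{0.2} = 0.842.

Cohen's d = |M₁ − M₂| / SD_pooled = |45.0 − 31.1| / 13.8 = 13.9 / 13.8 = 1.007.
For two independent groups with equal n: n = 2·((z_{α/2} + z_β) / d)².
z_{α/2} + z_β = 1.960 + 0.842 = 2.802.
n = 2 × (2.802 / 1.007)² = 2 × 2.783² = 2 × 7.74 = 15.5.
Round up to the next whole participant.

n = 16 per group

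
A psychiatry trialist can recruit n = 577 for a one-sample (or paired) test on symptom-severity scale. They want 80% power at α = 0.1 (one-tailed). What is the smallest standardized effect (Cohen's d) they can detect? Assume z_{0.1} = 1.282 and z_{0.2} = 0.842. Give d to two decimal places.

For a single sample (or paired design) of n = 577: d_min = (z_{α} + z_β)/√n.
z-sum = 1.282 + 0.842 = 2.124.
d_min = 2.124 / √577 = 2.124 / 24.021 = 0.088.

d_min ≈ 0.09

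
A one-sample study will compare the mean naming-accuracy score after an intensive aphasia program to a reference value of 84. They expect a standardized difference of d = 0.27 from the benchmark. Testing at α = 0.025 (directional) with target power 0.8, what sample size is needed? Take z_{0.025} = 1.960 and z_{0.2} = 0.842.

n = 108

For a one-sample test: n = ((z_{α} + z_β) / d)².
z_{α} + z_β = 1.960 + 0.842 = 2.802.
n = (2.802 / 0.27)² = 10.378² = 107.70.
Round up.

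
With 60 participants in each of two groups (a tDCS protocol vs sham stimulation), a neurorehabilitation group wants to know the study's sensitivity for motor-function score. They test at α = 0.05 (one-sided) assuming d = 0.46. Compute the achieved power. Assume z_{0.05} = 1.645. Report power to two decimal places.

For two equal groups, power = Φ(d·√(n/2) − z_{α}).
d·√(n/2) = 0.46 × √(60/2) = 0.46 × 5.477 = 2.520.
z_β = 2.520 − 1.645 = 0.875.
Power = Φ(0.875) = 0.809.

power ≈ 0.81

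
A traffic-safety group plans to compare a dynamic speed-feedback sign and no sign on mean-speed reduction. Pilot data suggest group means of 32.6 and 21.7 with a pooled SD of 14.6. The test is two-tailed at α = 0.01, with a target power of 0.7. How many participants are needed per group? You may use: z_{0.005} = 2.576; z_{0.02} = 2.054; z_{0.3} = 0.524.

Cohen's d = |M₁ − M₂| / SD_pooled = |32.6 − 21.7| / 14.6 = 10.9 / 14.6 = 0.747.
For two independent groups with equal n: n = 2·((z_{α/2} + z_β) / d)².
z_{α/2} + z_β = 2.576 + 0.524 = 3.100.
n = 2 × (3.100 / 0.747)² = 2 × 4.150² = 2 × 17.22 = 34.4.
Round up to the next whole participant.

n = 35 per group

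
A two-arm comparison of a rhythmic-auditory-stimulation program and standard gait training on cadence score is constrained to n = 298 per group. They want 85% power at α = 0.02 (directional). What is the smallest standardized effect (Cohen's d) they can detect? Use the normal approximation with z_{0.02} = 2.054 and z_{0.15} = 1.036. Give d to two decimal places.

For two independent groups of n = 298 each: d_min = (z_{α} + z_β)·√(2/n).
z-sum = 2.054 + 1.036 = 3.090.
d_min = 3.090 × √(2/298) = 3.090 × 0.0819 = 0.253.

d_min ≈ 0.25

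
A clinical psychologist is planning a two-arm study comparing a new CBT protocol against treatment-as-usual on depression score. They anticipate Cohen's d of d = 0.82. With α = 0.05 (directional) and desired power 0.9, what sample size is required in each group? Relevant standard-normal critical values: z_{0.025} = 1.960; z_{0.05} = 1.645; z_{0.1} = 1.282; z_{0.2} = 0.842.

For two independent groups with equal n: n = 2·((z_{α} + z_β) / d)².
z_{α} + z_β = 1.645 + 1.282 = 2.927.
n = 2 × (2.927 / 0.82)² = 2 × 3.570² = 2 × 12.74 = 25.5.
Round up to the next whole participant.

n = 26 per group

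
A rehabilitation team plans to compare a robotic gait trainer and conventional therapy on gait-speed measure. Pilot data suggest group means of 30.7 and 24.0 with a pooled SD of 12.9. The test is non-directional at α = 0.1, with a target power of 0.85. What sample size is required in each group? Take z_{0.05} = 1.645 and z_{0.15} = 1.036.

n = 54 per group

Cohen's d = |M₁ − M₂| / SD_pooled = |30.7 − 24.0| / 12.9 = 6.7 / 12.9 = 0.519.
For two independent groups with equal n: n = 2·((z_{α/2} + z_β) / d)².
z_{α/2} + z_β = 1.645 + 1.036 = 2.681.
n = 2 × (2.681 / 0.519)² = 2 × 5.166² = 2 × 26.68 = 53.4.
Round up to the next whole participant.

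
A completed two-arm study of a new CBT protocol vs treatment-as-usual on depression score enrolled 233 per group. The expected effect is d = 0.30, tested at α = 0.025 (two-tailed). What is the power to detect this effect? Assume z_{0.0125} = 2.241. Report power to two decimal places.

For two equal groups, power = Φ(d·√(n/2) − z_{α/2}).
d·√(n/2) = 0.30 × √(233/2) = 0.30 × 10.794 = 3.238.
z_β = 3.238 − 2.241 = 0.997.
Power = Φ(0.997) = 0.841.

power ≈ 0.84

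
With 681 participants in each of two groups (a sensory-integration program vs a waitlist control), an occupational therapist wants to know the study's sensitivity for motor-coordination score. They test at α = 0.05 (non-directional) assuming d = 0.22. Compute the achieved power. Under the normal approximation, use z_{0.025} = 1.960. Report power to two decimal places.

For two equal groups, power = Φ(d·√(n/2) − z_{α/2}).
d·√(n/2) = 0.22 × √(681/2) = 0.22 × 18.453 = 4.060.
z_β = 4.060 − 1.960 = 2.100.
Power = Φ(2.100) = 0.982.

power ≈ 0.98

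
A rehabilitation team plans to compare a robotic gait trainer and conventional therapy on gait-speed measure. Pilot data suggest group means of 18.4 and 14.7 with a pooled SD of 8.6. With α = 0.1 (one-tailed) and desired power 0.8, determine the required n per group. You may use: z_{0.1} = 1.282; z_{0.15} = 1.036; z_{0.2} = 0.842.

n = 49 per group

Cohen's d = |M₁ − M₂| / SD_pooled = |18.4 − 14.7| / 8.6 = 3.7 / 8.6 = 0.430.
For two independent groups with equal n: n = 2·((z_{α} + z_β) / d)².
z_{α} + z_β = 1.282 + 0.842 = 2.124.
n = 2 × (2.124 / 0.430)² = 2 × 4.940² = 2 × 24.40 = 48.8.
Round up to the next whole participant.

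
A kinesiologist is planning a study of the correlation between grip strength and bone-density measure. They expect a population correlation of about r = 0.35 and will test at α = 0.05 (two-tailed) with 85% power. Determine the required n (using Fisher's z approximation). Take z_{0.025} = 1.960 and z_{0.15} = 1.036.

Fisher's z: C = ½·ln((1+r)/(1−r)) = ½·ln(2.0769) = 0.3654.
n = ((z_{α/2} + z_β)/C)² + 3.
(1.960 + 1.036) / 0.3654 = 2.996 / 0.3654 = 8.199.
n = 8.199² + 3 = 67.23 + 3 = 70.2.
Round up.

n = 71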